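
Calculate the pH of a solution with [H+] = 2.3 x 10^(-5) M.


pH = -log10([H+])
pH = -log10(2.3 x 10^(-5))
pH = 4.6383

4.6383


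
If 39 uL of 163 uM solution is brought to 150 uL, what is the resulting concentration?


C2 = C1 * V1 / V2
C2 = 163 * 39 / 150
C2 = 42.38 uM

42.38 uM


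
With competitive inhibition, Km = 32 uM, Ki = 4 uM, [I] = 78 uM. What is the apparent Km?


Km_app = Km * (1 + [I]/Ki)
Km_app = 32 * (1 + 78/4)
Km_app = 656.0 uM

656.0 uM


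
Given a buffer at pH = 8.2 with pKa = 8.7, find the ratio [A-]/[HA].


[A-]/[HA] = 10^(pH - pKa)
= 10^(8.2 - 8.7)
= 0.3162

0.3162


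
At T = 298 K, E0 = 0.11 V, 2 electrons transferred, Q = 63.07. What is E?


E = E0 - (RT/nF) * ln(Q)
E = 0.11 - (8.314 * 298 / (2 * 96485)) * ln(63.07)
E = 0.0568 V

0.0568 V


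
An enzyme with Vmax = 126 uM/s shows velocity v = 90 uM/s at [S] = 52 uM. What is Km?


Km = [S] * (Vmax - v) / v
Km = 52 * (126 - 90) / 90
Km = 20.8 uM

20.8 uM


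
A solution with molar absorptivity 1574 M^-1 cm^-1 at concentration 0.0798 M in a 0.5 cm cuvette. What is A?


A = epsilon * c * l
A = 1574 * 0.0798 * 0.5
A = 62.8026

62.8026


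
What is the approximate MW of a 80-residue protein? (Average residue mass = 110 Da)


MW = n_residues * 110 Da
MW = 80 * 110
MW = 8800 Da

8800 Da


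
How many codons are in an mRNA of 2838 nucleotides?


codons = nucleotides / 3
codons = 2838 / 3 = 946

946


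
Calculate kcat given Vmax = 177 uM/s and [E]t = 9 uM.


kcat = Vmax / [E]t
kcat = 177 / 9
kcat = 19.6667 s^-1

19.6667 s^-1


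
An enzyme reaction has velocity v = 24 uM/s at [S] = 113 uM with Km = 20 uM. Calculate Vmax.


Vmax = v * (Km + [S]) / [S]
Vmax = 24 * (20 + 113) / 113
Vmax = 28.2478 uM/s

28.2478 uM/s


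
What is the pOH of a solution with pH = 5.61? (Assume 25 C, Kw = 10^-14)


pOH = 14 - pH
pOH = 14 - 5.61
pOH = 8.39

8.39


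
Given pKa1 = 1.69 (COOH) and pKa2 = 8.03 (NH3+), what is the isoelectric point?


pI = (pKa1 + pKa2) / 2
pI = (1.69 + 8.03) / 2
pI = 4.86

4.86


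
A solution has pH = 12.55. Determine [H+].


[H+] = 10^(-pH)
[H+] = 10^(-12.55)
[H+] = 2.818e-13 M

2.818e-13 M


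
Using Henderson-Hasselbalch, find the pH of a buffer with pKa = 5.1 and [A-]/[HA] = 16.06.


pH = pKa + log10([A-]/[HA])
pH = 5.1 + log10(16.06)
pH = 6.3057

6.3057


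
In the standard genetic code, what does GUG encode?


Standard genetic code lookup.
Codon GUG -> Val

Val


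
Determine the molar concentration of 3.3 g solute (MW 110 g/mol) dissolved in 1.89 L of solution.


C = (mass / MW) / volume
C = (3.3 / 110) / 1.89
C = 0.0159 M

0.0159 M


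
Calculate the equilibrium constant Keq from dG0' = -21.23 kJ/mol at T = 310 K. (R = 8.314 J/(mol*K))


Keq = exp(-dG0 * 1000 / (R * T))
Keq = exp(-(-21.23) * 1000 / (8.314 * 310))
Keq = 3778.8491

3778.8491


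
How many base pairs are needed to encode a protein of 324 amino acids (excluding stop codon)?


Each amino acid = 1 codon = 3 bp
bp = 324 * 3 = 972 bp

972 bp


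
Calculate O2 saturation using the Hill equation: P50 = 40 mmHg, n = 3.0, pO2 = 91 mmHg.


Y = pO2^n / (P50^n + pO2^n)
Y = 91^3.0 / (40^3.0 + 91^3.0)
Y = 92.17%

92.17%


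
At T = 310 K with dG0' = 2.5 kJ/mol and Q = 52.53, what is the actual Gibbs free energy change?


dG = dG0' + RT * ln(Q) / 1000
dG = 2.5 + 8.314 * 310 * ln(52.53) / 1000
dG = 12.7098 kJ/mol

12.7098 kJ/mol


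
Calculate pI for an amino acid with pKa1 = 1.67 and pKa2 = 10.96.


pI = (pKa1 + pKa2) / 2
pI = (1.67 + 10.96) / 2
pI = 6.315

6.315


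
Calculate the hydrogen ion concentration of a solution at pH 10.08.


[H+] = 10^(-pH)
[H+] = 10^(-10.08)
[H+] = 8.318e-11 M

8.318e-11 M


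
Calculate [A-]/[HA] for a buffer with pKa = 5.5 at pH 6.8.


[A-]/[HA] = 10^(pH - pKa)
= 10^(6.8 - 5.5)
= 19.9526

19.9526


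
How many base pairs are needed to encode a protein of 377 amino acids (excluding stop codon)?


Each amino acid = 1 codon = 3 bp
bp = 377 * 3 = 1131 bp

1131 bp


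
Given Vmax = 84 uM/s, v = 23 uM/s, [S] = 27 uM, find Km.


Km = [S] * (Vmax - v) / v
Km = 27 * (84 - 23) / 23
Km = 71.6087 uM

71.6087 uM


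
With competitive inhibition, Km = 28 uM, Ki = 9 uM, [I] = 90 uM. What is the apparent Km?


Km_app = Km * (1 + [I]/Ki)
Km_app = 28 * (1 + 90/9)
Km_app = 308.0 uM

308.0 uM


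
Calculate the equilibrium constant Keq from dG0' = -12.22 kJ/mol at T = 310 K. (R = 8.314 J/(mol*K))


Keq = exp(-dG0 * 1000 / (R * T))
Keq = exp(-(-12.22) * 1000 / (8.314 * 310))
Keq = 114.5856

114.5856


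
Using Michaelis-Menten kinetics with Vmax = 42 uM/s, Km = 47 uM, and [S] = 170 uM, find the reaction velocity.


v = Vmax * [S] / (Km + [S])
v = 42 * 170 / (47 + 170)
v = 32.9032 uM/s

32.9032 uM/s


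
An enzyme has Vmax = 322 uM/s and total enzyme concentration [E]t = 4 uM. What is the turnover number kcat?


kcat = Vmax / [E]t
kcat = 322 / 4
kcat = 80.5 s^-1

80.5 s^-1


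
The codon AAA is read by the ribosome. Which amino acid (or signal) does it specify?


Standard genetic code lookup.
Codon AAA -> Lys

Lys


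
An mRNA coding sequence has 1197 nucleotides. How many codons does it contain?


codons = nucleotides / 3
codons = 1197 / 3 = 399

399


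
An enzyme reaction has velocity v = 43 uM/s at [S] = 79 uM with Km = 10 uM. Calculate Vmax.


Vmax = v * (Km + [S]) / [S]
Vmax = 43 * (10 + 79) / 79
Vmax = 48.443 uM/s

48.443 uM/s


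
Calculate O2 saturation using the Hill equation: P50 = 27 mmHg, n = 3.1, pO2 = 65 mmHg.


Y = pO2^n / (P50^n + pO2^n)
Y = 65^3.1 / (27^3.1 + 65^3.1)
Y = 93.84%

93.84%


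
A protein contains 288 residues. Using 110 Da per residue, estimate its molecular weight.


MW = n_residues * 110 Da
MW = 288 * 110
MW = 31680 Da

31680 Da


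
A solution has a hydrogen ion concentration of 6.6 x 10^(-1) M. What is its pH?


pH = -log10([H+])
pH = -log10(6.6 x 10^(-1))
pH = 0.1805

0.1805


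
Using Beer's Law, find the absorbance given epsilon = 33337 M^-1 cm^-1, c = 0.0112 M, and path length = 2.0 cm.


A = epsilon * c * l
A = 33337 * 0.0112 * 2.0
A = 746.7488

746.7488


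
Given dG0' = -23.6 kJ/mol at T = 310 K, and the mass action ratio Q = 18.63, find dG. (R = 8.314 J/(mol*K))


dG = dG0' + RT * ln(Q) / 1000
dG = -23.6 + 8.314 * 310 * ln(18.63) / 1000
dG = -16.0619 kJ/mol

-16.0619 kJ/mol


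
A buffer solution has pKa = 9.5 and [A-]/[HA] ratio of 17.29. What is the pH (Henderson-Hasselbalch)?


pH = pKa + log10([A-]/[HA])
pH = 9.5 + log10(17.29)
pH = 10.7378

10.7378


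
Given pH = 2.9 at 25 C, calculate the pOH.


pOH = 14 - pH
pOH = 14 - 2.9
pOH = 11.1

11.1


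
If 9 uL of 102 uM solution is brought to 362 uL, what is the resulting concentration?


C2 = C1 * V1 / V2
C2 = 102 * 9 / 362
C2 = 2.5359 uM

2.5359 uM


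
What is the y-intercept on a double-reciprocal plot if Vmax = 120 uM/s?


y-intercept = 1/Vmax
= 1/120
= 0.0083 s/uM

0.0083 s/uM


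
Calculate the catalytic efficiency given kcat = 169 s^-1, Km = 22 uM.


Catalytic efficiency = kcat / Km
= 169 / 22
= 7.6818 uM^-1*s^-1

7.6818 uM^-1*s^-1


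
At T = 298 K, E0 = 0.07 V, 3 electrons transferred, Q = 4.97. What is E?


E = E0 - (RT/nF) * ln(Q)
E = 0.07 - (8.314 * 298 / (3 * 96485)) * ln(4.97)
E = 0.0563 V

0.0563 V


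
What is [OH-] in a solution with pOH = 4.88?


[OH-] = 10^(-pOH)
[OH-] = 10^(-4.88)
[OH-] = 1.318e-05 M

1.318e-05 M


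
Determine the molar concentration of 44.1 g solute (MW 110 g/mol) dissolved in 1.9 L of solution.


C = (mass / MW) / volume
C = (44.1 / 110) / 1.9
C = 0.211 M

0.211 M


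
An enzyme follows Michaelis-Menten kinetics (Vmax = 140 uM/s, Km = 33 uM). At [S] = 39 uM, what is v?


v = Vmax * [S] / (Km + [S])
v = 140 * 39 / (33 + 39)
v = 75.8333 uM/s

75.8333 uM/s


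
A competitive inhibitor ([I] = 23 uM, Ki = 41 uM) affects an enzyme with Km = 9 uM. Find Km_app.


Km_app = Km * (1 + [I]/Ki)
Km_app = 9 * (1 + 23/41)
Km_app = 14.0488 uM

14.0488 uM


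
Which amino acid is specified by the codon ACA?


Standard genetic code lookup.
Codon ACA -> Thr

Thr


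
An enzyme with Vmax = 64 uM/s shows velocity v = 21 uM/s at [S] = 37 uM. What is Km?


Km = [S] * (Vmax - v) / v
Km = 37 * (64 - 21) / 21
Km = 75.7619 uM

75.7619 uM


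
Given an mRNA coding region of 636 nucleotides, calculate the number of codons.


codons = nucleotides / 3
codons = 636 / 3 = 212

212


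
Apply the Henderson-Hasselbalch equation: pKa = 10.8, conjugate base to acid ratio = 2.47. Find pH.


pH = pKa + log10([A-]/[HA])
pH = 10.8 + log10(2.47)
pH = 11.1927

11.1927


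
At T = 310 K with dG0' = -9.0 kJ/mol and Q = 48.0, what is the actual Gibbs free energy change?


dG = dG0' + RT * ln(Q) / 1000
dG = -9.0 + 8.314 * 310 * ln(48.0) / 1000
dG = 0.9774 kJ/mol

0.9774 kJ/mol


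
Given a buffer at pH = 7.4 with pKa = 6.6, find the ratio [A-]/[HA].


[A-]/[HA] = 10^(pH - pKa)
= 10^(7.4 - 6.6)
= 6.3096

6.3096


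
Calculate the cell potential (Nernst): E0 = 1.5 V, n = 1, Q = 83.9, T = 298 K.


E = E0 - (RT/nF) * ln(Q)
E = 1.5 - (8.314 * 298 / (1 * 96485)) * ln(83.9)
E = 1.3863 V

1.3863 V


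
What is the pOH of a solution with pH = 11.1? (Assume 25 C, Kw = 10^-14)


pOH = 14 - pH
pOH = 14 - 11.1
pOH = 2.9

2.9


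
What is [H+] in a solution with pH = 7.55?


[H+] = 10^(-pH)
[H+] = 10^(-7.55)
[H+] = 2.818e-08 M

2.818e-08 M


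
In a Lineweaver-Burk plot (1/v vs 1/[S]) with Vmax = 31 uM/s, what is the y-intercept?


y-intercept = 1/Vmax
= 1/31
= 0.0323 s/uM

0.0323 s/uM


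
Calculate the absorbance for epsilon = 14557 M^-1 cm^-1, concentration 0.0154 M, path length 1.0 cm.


A = epsilon * c * l
A = 14557 * 0.0154 * 1.0
A = 224.1778

224.1778


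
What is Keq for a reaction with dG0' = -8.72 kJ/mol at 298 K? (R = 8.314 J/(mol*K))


Keq = exp(-dG0 * 1000 / (R * T))
Keq = exp(-(-8.72) * 1000 / (8.314 * 298))
Keq = 33.7701

33.7701


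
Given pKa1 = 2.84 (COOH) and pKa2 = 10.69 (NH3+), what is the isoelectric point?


pI = (pKa1 + pKa2) / 2
pI = (2.84 + 10.69) / 2
pI = 6.765

6.765


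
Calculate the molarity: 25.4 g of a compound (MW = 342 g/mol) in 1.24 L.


C = (mass / MW) / volume
C = (25.4 / 342) / 1.24
C = 0.0599 M

0.0599 M


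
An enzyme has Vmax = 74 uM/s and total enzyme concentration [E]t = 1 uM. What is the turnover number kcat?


kcat = Vmax / [E]t
kcat = 74 / 1
kcat = 74.0 s^-1

74.0 s^-1


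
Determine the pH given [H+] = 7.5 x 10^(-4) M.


pH = -log10([H+])
pH = -log10(7.5 x 10^(-4))
pH = 3.1249

3.1249


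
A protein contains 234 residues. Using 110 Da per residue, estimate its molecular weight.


MW = n_residues * 110 Da
MW = 234 * 110
MW = 25740 Da

25740 Da


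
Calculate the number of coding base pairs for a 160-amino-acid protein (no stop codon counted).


Each amino acid = 1 codon = 3 bp
bp = 160 * 3 = 480 bp

480 bp


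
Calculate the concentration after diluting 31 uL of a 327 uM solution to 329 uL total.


C2 = C1 * V1 / V2
C2 = 327 * 31 / 329
C2 = 30.8116 uM

30.8116 uM


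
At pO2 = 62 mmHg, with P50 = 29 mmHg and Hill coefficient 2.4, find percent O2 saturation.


Y = pO2^n / (P50^n + pO2^n)
Y = 62^2.4 / (29^2.4 + 62^2.4)
Y = 86.1%

86.1%


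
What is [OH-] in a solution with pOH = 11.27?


[OH-] = 10^(-pOH)
[OH-] = 10^(-11.27)
[OH-] = 5.370e-12 M

5.370e-12 M


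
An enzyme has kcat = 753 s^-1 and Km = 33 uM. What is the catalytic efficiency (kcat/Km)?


Catalytic efficiency = kcat / Km
= 753 / 33
= 22.8182 uM^-1*s^-1

22.8182 uM^-1*s^-1


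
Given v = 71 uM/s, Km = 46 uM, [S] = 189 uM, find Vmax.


Vmax = v * (Km + [S]) / [S]
Vmax = 71 * (46 + 189) / 189
Vmax = 88.2804 uM/s

88.2804 uM/s


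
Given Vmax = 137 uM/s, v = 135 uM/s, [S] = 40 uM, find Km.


Km = [S] * (Vmax - v) / v
Km = 40 * (137 - 135) / 135
Km = 0.5926 uM

0.5926 uM


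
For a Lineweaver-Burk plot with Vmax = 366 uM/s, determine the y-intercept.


y-intercept = 1/Vmax
= 1/366
= 0.0027 s/uM

0.0027 s/uM


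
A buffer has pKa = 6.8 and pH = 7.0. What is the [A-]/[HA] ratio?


[A-]/[HA] = 10^(pH - pKa)
= 10^(7.0 - 6.8)
= 1.5849

1.5849


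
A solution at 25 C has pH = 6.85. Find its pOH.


pOH = 14 - pH
pOH = 14 - 6.85
pOH = 7.15

7.15


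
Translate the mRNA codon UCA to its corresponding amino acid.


Standard genetic code lookup.
Codon UCA -> Ser

Ser


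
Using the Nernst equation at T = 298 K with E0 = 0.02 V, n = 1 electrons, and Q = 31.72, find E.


E = E0 - (RT/nF) * ln(Q)
E = 0.02 - (8.314 * 298 / (1 * 96485)) * ln(31.72)
E = -0.0688 V

-0.0688 V


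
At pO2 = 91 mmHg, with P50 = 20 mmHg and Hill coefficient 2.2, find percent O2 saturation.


Y = pO2^n / (P50^n + pO2^n)
Y = 91^2.2 / (20^2.2 + 91^2.2)
Y = 96.56%

96.56%


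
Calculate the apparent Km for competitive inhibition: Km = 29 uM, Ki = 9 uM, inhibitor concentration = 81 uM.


Km_app = Km * (1 + [I]/Ki)
Km_app = 29 * (1 + 81/9)
Km_app = 290.0 uM

290.0 uM


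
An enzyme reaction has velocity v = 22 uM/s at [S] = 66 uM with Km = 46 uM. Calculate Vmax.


Vmax = v * (Km + [S]) / [S]
Vmax = 22 * (46 + 66) / 66
Vmax = 37.3333 uM/s

37.3333 uM/s


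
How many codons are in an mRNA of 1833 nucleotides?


codons = nucleotides / 3
codons = 1833 / 3 = 611

611


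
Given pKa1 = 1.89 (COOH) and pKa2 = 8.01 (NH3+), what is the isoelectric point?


pI = (pKa1 + pKa2) / 2
pI = (1.89 + 8.01) / 2
pI = 4.95

4.95


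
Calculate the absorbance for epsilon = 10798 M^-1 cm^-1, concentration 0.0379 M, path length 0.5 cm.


A = epsilon * c * l
A = 10798 * 0.0379 * 0.5
A = 204.6221

204.6221


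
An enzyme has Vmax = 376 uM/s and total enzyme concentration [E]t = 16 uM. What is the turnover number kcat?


kcat = Vmax / [E]t
kcat = 376 / 16
kcat = 23.5 s^-1

23.5 s^-1


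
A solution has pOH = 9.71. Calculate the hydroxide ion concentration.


[OH-] = 10^(-pOH)
[OH-] = 10^(-9.71)
[OH-] = 1.950e-10 M

1.950e-10 M


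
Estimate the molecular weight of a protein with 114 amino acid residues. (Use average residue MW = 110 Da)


MW = n_residues * 110 Da
MW = 114 * 110
MW = 12540 Da

12540 Da


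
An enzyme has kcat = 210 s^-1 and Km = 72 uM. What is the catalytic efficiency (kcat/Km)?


Catalytic efficiency = kcat / Km
= 210 / 72
= 2.9167 uM^-1*s^-1

2.9167 uM^-1*s^-1


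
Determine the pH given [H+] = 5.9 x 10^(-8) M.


pH = -log10([H+])
pH = -log10(5.9 x 10^(-8))
pH = 7.2291

7.2291


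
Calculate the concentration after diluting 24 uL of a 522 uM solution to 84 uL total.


C2 = C1 * V1 / V2
C2 = 522 * 24 / 84
C2 = 149.1429 uM

149.1429 uM


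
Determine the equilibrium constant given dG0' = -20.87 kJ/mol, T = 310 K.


Keq = exp(-dG0 * 1000 / (R * T))
Keq = exp(-(-20.87) * 1000 / (8.314 * 310))
Keq = 3286.2286

3286.2286


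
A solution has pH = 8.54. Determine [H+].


[H+] = 10^(-pH)
[H+] = 10^(-8.54)
[H+] = 2.884e-09 M

2.884e-09 M


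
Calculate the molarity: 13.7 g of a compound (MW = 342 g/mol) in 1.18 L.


C = (mass / MW) / volume
C = (13.7 / 342) / 1.18
C = 0.0339 M

0.0339 M


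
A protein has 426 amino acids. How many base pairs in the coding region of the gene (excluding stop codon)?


Each amino acid = 1 codon = 3 bp
bp = 426 * 3 = 1278 bp

1278 bp


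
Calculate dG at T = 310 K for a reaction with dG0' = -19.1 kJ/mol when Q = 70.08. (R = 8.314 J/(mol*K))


dG = dG0' + RT * ln(Q) / 1000
dG = -19.1 + 8.314 * 310 * ln(70.08) / 1000
dG = -8.1472 kJ/mol

-8.1472 kJ/mol


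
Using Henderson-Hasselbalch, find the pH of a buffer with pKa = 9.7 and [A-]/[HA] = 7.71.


pH = pKa + log10([A-]/[HA])
pH = 9.7 + log10(7.71)
pH = 10.5871

10.5871


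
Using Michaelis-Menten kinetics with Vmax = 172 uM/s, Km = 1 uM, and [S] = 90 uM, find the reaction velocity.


v = Vmax * [S] / (Km + [S])
v = 172 * 90 / (1 + 90)
v = 170.1099 uM/s

170.1099 uM/s


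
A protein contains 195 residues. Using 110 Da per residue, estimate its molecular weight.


MW = n_residues * 110 Da
MW = 195 * 110
MW = 21450 Da

21450 Da


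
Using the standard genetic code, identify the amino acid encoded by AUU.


Standard genetic code lookup.
Codon AUU -> Ile

Ile


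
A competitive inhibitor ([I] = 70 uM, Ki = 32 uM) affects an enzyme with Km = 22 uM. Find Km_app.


Km_app = Km * (1 + [I]/Ki)
Km_app = 22 * (1 + 70/32)
Km_app = 70.125 uM

70.125 uM


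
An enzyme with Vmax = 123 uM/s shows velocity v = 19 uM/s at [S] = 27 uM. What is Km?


Km = [S] * (Vmax - v) / v
Km = 27 * (123 - 19) / 19
Km = 147.7895 uM

147.7895 uM


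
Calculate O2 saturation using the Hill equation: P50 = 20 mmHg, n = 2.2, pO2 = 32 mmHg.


Y = pO2^n / (P50^n + pO2^n)
Y = 32^2.2 / (20^2.2 + 32^2.2)
Y = 73.77%

73.77%


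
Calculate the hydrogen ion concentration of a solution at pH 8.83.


[H+] = 10^(-pH)
[H+] = 10^(-8.83)
[H+] = 1.479e-09 M

1.479e-09 M


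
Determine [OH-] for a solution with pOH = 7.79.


[OH-] = 10^(-pOH)
[OH-] = 10^(-7.79)
[OH-] = 1.622e-08 M

1.622e-08 M


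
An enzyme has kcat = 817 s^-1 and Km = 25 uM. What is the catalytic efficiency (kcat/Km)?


Catalytic efficiency = kcat / Km
= 817 / 25
= 32.68 uM^-1*s^-1

32.68 uM^-1*s^-1


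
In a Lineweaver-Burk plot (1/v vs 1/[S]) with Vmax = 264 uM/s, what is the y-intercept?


y-intercept = 1/Vmax
= 1/264
= 0.0038 s/uM

0.0038 s/uM


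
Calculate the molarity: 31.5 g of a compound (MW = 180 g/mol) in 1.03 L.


C = (mass / MW) / volume
C = (31.5 / 180) / 1.03
C = 0.1699 M

0.1699 M


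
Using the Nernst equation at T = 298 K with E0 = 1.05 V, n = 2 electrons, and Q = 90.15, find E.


E = E0 - (RT/nF) * ln(Q)
E = 1.05 - (8.314 * 298 / (2 * 96485)) * ln(90.15)
E = 0.9922 V

0.9922 V


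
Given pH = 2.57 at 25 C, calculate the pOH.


pOH = 14 - pH
pOH = 14 - 2.57
pOH = 11.43

11.43


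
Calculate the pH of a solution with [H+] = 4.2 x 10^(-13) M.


pH = -log10([H+])
pH = -log10(4.2 x 10^(-13))
pH = 12.3768

12.3768


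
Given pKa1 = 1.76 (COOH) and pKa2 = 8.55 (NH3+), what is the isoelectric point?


pI = (pKa1 + pKa2) / 2
pI = (1.76 + 8.55) / 2
pI = 5.155

5.155


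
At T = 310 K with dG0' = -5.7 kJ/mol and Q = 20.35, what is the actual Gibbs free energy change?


dG = dG0' + RT * ln(Q) / 1000
dG = -5.7 + 8.314 * 310 * ln(20.35) / 1000
dG = 2.0657 kJ/mol

2.0657 kJ/mol


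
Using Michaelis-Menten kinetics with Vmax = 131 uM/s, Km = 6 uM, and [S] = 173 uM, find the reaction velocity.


v = Vmax * [S] / (Km + [S])
v = 131 * 173 / (6 + 173)
v = 126.6089 uM/s

126.6089 uM/s


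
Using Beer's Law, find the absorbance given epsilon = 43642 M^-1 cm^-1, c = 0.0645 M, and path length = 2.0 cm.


A = epsilon * c * l
A = 43642 * 0.0645 * 2.0
A = 5629.818

5629.818


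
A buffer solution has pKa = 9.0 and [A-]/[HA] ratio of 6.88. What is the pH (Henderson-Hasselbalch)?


pH = pKa + log10([A-]/[HA])
pH = 9.0 + log10(6.88)
pH = 9.8376

9.8376


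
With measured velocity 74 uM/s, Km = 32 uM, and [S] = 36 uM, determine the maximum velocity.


Vmax = v * (Km + [S]) / [S]
Vmax = 74 * (32 + 36) / 36
Vmax = 139.7778 uM/s

139.7778 uM/s


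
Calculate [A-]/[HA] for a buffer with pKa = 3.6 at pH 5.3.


[A-]/[HA] = 10^(pH - pKa)
= 10^(5.3 - 3.6)
= 50.1187

50.1187


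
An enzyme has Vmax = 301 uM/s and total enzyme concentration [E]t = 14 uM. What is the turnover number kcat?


kcat = Vmax / [E]t
kcat = 301 / 14
kcat = 21.5 s^-1

21.5 s^-1


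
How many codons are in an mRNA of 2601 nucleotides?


codons = nucleotides / 3
codons = 2601 / 3 = 867

867


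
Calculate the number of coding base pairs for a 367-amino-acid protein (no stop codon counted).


Each amino acid = 1 codon = 3 bp
bp = 367 * 3 = 1101 bp

1101 bp


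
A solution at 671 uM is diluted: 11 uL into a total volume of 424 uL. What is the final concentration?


C2 = C1 * V1 / V2
C2 = 671 * 11 / 424
C2 = 17.408 uM

17.408 uM


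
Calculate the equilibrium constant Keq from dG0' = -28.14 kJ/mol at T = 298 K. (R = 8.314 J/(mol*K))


Keq = exp(-dG0 * 1000 / (R * T))
Keq = exp(-(-28.14) * 1000 / (8.314 * 298))
Keq = 85638.8178

85638.8178


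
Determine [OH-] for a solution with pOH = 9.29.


[OH-] = 10^(-pOH)
[OH-] = 10^(-9.29)
[OH-] = 5.129e-10 M

5.129e-10 M


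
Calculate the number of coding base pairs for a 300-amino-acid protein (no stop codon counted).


Each amino acid = 1 codon = 3 bp
bp = 300 * 3 = 900 bp

900 bp


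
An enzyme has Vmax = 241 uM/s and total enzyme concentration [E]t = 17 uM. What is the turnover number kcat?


kcat = Vmax / [E]t
kcat = 241 / 17
kcat = 14.1765 s^-1

14.1765 s^-1


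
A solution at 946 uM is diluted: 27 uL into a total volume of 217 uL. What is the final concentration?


C2 = C1 * V1 / V2
C2 = 946 * 27 / 217
C2 = 117.7051 uM

117.7051 uM


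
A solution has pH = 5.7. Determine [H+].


[H+] = 10^(-pH)
[H+] = 10^(-5.7)
[H+] = 1.995e-06 M

1.995e-06 M


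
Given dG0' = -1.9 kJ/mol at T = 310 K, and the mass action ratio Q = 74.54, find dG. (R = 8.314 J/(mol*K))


dG = dG0' + RT * ln(Q) / 1000
dG = -1.9 + 8.314 * 310 * ln(74.54) / 1000
dG = 9.2118 kJ/mol

9.2118 kJ/mol


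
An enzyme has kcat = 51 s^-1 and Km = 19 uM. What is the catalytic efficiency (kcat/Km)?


Catalytic efficiency = kcat / Km
= 51 / 19
= 2.6842 uM^-1*s^-1

2.6842 uM^-1*s^-1


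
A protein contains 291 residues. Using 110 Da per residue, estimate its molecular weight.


MW = n_residues * 110 Da
MW = 291 * 110
MW = 32010 Da

32010 Da


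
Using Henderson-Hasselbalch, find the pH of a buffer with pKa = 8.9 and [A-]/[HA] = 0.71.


pH = pKa + log10([A-]/[HA])
pH = 8.9 + log10(0.71)
pH = 8.7513

8.7513


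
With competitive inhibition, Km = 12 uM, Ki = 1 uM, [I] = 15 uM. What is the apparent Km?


Km_app = Km * (1 + [I]/Ki)
Km_app = 12 * (1 + 15/1)
Km_app = 192.0 uM

192.0 uM


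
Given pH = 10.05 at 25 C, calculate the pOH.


pOH = 14 - pH
pOH = 14 - 10.05
pOH = 3.95

3.95


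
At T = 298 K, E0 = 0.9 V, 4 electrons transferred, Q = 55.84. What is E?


E = E0 - (RT/nF) * ln(Q)
E = 0.9 - (8.314 * 298 / (4 * 96485)) * ln(55.84)
E = 0.8742 V

0.8742 V


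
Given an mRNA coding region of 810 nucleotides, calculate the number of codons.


codons = nucleotides / 3
codons = 810 / 3 = 270

270


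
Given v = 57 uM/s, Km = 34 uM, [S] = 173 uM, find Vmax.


Vmax = v * (Km + [S]) / [S]
Vmax = 57 * (34 + 173) / 173
Vmax = 68.2023 uM/s

68.2023 uM/s


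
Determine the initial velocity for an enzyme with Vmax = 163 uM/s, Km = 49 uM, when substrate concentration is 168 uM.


v = Vmax * [S] / (Km + [S])
v = 163 * 168 / (49 + 168)
v = 126.1935 uM/s

126.1935 uM/s


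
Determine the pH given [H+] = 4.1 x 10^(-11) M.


pH = -log10([H+])
pH = -log10(4.1 x 10^(-11))
pH = 10.3872

10.3872


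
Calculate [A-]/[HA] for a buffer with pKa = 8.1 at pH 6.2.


[A-]/[HA] = 10^(pH - pKa)
= 10^(6.2 - 8.1)
= 0.0126

0.0126


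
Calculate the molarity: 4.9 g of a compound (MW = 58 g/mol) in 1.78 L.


C = (mass / MW) / volume
C = (4.9 / 58) / 1.78
C = 0.0475 M

0.0475 M


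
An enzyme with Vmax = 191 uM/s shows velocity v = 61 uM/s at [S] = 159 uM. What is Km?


Km = [S] * (Vmax - v) / v
Km = 159 * (191 - 61) / 61
Km = 338.8525 uM

338.8525 uM


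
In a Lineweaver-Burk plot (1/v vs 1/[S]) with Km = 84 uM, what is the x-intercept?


x-intercept = -1/Km
= -1/84
= -0.0119 1/uM

-0.0119 1/uM


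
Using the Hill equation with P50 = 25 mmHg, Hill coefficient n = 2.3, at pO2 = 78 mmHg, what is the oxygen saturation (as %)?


Y = pO2^n / (P50^n + pO2^n)
Y = 78^2.3 / (25^2.3 + 78^2.3)
Y = 93.19%

93.19%


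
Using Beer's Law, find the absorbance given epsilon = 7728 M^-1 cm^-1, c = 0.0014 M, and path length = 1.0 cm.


A = epsilon * c * l
A = 7728 * 0.0014 * 1.0
A = 10.8192

10.8192


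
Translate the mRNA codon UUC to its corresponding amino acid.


Standard genetic code lookup.
Codon UUC -> Phe

Phe


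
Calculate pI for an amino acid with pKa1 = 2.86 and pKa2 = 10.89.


pI = (pKa1 + pKa2) / 2
pI = (2.86 + 10.89) / 2
pI = 6.875

6.875


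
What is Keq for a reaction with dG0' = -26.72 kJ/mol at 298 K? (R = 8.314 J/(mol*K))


Keq = exp(-dG0 * 1000 / (R * T))
Keq = exp(-(-26.72) * 1000 / (8.314 * 298))
Keq = 48279.01

48279.01


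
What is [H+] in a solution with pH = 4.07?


[H+] = 10^(-pH)
[H+] = 10^(-4.07)
[H+] = 8.511e-05 M

8.511e-05 M


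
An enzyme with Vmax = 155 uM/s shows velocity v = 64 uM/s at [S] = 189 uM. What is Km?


Km = [S] * (Vmax - v) / v
Km = 189 * (155 - 64) / 64
Km = 268.7344 uM

268.7344 uM


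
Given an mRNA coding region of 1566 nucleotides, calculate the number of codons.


codons = nucleotides / 3
codons = 1566 / 3 = 522

522


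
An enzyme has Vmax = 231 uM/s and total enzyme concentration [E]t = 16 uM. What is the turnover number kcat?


kcat = Vmax / [E]t
kcat = 231 / 16
kcat = 14.4375 s^-1

14.4375 s^-1


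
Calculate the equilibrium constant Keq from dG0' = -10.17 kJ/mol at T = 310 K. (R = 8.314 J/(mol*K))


Keq = exp(-dG0 * 1000 / (R * T))
Keq = exp(-(-10.17) * 1000 / (8.314 * 310))
Keq = 51.7244

51.7244


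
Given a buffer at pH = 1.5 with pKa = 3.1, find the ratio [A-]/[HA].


[A-]/[HA] = 10^(pH - pKa)
= 10^(1.5 - 3.1)
= 0.0251

0.0251


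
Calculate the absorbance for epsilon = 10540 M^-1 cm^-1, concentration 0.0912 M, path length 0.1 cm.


A = epsilon * c * l
A = 10540 * 0.0912 * 0.1
A = 96.1248

96.1248


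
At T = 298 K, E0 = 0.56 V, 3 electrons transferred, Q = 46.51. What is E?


E = E0 - (RT/nF) * ln(Q)
E = 0.56 - (8.314 * 298 / (3 * 96485)) * ln(46.51)
E = 0.5271 V

0.5271 V


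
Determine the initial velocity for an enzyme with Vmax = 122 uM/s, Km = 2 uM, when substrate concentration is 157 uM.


v = Vmax * [S] / (Km + [S])
v = 122 * 157 / (2 + 157)
v = 120.4654 uM/s

120.4654 uM/s


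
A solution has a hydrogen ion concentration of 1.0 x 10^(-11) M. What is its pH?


pH = -log10([H+])
pH = -log10(1.0 x 10^(-11))
pH = 11.0

11.0


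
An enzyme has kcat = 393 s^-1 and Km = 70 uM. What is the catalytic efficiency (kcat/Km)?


Catalytic efficiency = kcat / Km
= 393 / 70
= 5.6143 uM^-1*s^-1

5.6143 uM^-1*s^-1


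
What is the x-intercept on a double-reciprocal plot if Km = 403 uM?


x-intercept = -1/Km
= -1/403
= -0.0025 1/uM

-0.0025 1/uM


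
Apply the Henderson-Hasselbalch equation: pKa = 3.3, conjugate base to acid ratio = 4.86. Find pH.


pH = pKa + log10([A-]/[HA])
pH = 3.3 + log10(4.86)
pH = 3.9866

3.9866


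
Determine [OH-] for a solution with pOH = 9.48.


[OH-] = 10^(-pOH)
[OH-] = 10^(-9.48)
[OH-] = 3.311e-10 M

3.311e-10 M


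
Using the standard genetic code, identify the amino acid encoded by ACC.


Standard genetic code lookup.
Codon ACC -> Thr

Thr


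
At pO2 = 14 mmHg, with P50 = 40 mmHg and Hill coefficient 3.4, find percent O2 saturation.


Y = pO2^n / (P50^n + pO2^n)
Y = 14^3.4 / (40^3.4 + 14^3.4)
Y = 2.74%

2.74%


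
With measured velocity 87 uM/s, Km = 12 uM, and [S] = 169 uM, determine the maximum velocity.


Vmax = v * (Km + [S]) / [S]
Vmax = 87 * (12 + 169) / 169
Vmax = 93.1775 uM/s

93.1775 uM/s


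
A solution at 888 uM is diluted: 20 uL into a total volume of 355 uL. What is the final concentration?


C2 = C1 * V1 / V2
C2 = 888 * 20 / 355
C2 = 50.0282 uM

50.0282 uM


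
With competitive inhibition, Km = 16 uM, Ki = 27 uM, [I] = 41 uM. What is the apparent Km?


Km_app = Km * (1 + [I]/Ki)
Km_app = 16 * (1 + 41/27)
Km_app = 40.2963 uM

40.2963 uM


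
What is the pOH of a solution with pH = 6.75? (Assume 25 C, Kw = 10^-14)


pOH = 14 - pH
pOH = 14 - 6.75
pOH = 7.25

7.25


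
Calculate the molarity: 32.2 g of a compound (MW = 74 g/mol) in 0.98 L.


C = (mass / MW) / volume
C = (32.2 / 74) / 0.98
C = 0.444 M

0.444 M


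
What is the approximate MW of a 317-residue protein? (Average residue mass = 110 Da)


MW = n_residues * 110 Da
MW = 317 * 110
MW = 34870 Da

34870 Da


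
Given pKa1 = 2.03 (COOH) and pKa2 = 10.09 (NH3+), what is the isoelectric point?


pI = (pKa1 + pKa2) / 2
pI = (2.03 + 10.09) / 2
pI = 6.06

6.06


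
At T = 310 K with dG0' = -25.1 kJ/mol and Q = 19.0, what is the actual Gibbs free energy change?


dG = dG0' + RT * ln(Q) / 1000
dG = -25.1 + 8.314 * 310 * ln(19.0) / 1000
dG = -17.5112 kJ/mol

-17.5112 kJ/mol


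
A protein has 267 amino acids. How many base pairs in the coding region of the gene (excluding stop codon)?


Each amino acid = 1 codon = 3 bp
bp = 267 * 3 = 801 bp

801 bp


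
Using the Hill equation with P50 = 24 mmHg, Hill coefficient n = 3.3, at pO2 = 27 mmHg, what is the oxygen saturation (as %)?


Y = pO2^n / (P50^n + pO2^n)
Y = 27^3.3 / (24^3.3 + 27^3.3)
Y = 59.6%

59.6%


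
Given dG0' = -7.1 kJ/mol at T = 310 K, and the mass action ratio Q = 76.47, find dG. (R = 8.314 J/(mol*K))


dG = dG0' + RT * ln(Q) / 1000
dG = -7.1 + 8.314 * 310 * ln(76.47) / 1000
dG = 4.0777 kJ/mol

4.0777 kJ/mol


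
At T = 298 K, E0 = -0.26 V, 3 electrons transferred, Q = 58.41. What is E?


E = E0 - (RT/nF) * ln(Q)
E = -0.26 - (8.314 * 298 / (3 * 96485)) * ln(58.41)
E = -0.2948 V

-0.2948 V


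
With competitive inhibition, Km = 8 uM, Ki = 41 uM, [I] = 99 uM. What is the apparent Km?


Km_app = Km * (1 + [I]/Ki)
Km_app = 8 * (1 + 99/41)
Km_app = 27.3171 uM

27.3171 uM


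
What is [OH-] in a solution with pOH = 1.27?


[OH-] = 10^(-pOH)
[OH-] = 10^(-1.27)
[OH-] = 0.0537 M

0.0537 M


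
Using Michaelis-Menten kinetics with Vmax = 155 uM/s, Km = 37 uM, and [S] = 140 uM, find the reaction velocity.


v = Vmax * [S] / (Km + [S])
v = 155 * 140 / (37 + 140)
v = 122.5989 uM/s

122.5989 uM/s


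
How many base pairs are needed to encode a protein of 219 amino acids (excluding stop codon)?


Each amino acid = 1 codon = 3 bp
bp = 219 * 3 = 657 bp

657 bp


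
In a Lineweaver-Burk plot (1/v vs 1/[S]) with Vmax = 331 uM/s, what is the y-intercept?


y-intercept = 1/Vmax
= 1/331
= 0.003 s/uM

0.003 s/uM


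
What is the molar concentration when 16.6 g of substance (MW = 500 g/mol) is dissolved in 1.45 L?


C = (mass / MW) / volume
C = (16.6 / 500) / 1.45
C = 0.0229 M

0.0229 M


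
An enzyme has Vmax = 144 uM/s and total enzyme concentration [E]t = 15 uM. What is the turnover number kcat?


kcat = Vmax / [E]t
kcat = 144 / 15
kcat = 9.6 s^-1

9.6 s^-1


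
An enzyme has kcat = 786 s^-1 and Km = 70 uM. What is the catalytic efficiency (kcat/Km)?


Catalytic efficiency = kcat / Km
= 786 / 70
= 11.2286 uM^-1*s^-1

11.2286 uM^-1*s^-1


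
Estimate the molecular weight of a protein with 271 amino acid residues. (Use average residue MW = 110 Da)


MW = n_residues * 110 Da
MW = 271 * 110
MW = 29810 Da

29810 Da


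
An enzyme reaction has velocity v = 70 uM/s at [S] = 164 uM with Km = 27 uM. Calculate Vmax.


Vmax = v * (Km + [S]) / [S]
Vmax = 70 * (27 + 164) / 164
Vmax = 81.5244 uM/s

81.5244 uM/s


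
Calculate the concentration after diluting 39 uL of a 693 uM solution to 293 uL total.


C2 = C1 * V1 / V2
C2 = 693 * 39 / 293
C2 = 92.2423 uM

92.2423 uM


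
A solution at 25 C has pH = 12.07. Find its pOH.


pOH = 14 - pH
pOH = 14 - 12.07
pOH = 1.93

1.93


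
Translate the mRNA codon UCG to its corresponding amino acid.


Standard genetic code lookup.
Codon UCG -> Ser

Ser


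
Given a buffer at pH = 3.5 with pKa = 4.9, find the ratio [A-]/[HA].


[A-]/[HA] = 10^(pH - pKa)
= 10^(3.5 - 4.9)
= 0.0398

0.0398


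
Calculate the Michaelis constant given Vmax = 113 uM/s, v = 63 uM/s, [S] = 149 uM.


Km = [S] * (Vmax - v) / v
Km = 149 * (113 - 63) / 63
Km = 118.254 uM

118.254 uM


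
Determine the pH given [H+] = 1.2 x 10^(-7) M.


pH = -log10([H+])
pH = -log10(1.2 x 10^(-7))
pH = 6.9208

6.9208


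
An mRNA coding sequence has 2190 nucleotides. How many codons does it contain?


codons = nucleotides / 3
codons = 2190 / 3 = 730

730


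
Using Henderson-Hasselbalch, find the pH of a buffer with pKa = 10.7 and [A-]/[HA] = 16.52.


pH = pKa + log10([A-]/[HA])
pH = 10.7 + log10(16.52)
pH = 11.918

11.918


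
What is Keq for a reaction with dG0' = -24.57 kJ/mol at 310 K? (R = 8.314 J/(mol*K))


Keq = exp(-dG0 * 1000 / (R * T))
Keq = exp(-(-24.57) * 1000 / (8.314 * 310))
Keq = 13809.1197

13809.1197


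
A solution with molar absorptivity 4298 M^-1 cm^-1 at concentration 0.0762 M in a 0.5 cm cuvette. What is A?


A = epsilon * c * l
A = 4298 * 0.0762 * 0.5
A = 163.7538

163.7538


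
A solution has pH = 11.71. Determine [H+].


[H+] = 10^(-pH)
[H+] = 10^(-11.71)
[H+] = 1.950e-12 M

1.950e-12 M


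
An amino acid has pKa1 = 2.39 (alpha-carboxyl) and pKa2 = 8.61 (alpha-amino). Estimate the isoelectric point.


pI = (pKa1 + pKa2) / 2
pI = (2.39 + 8.61) / 2
pI = 5.5

5.5


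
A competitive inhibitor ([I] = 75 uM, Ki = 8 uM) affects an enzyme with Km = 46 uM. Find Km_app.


Km_app = Km * (1 + [I]/Ki)
Km_app = 46 * (1 + 75/8)
Km_app = 477.25 uM

477.25 uM


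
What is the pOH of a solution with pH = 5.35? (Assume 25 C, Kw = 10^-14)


pOH = 14 - pH
pOH = 14 - 5.35
pOH = 8.65

8.65


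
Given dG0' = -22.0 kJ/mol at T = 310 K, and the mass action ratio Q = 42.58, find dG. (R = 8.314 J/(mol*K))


dG = dG0' + RT * ln(Q) / 1000
dG = -22.0 + 8.314 * 310 * ln(42.58) / 1000
dG = -12.3314 kJ/mol

-12.3314 kJ/mol


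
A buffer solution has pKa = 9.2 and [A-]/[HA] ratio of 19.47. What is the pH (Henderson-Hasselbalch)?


pH = pKa + log10([A-]/[HA])
pH = 9.2 + log10(19.47)
pH = 10.4894

10.4894


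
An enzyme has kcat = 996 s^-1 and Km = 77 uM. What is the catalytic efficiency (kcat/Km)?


Catalytic efficiency = kcat / Km
= 996 / 77
= 12.9351 uM^-1*s^-1

12.9351 uM^-1*s^-1


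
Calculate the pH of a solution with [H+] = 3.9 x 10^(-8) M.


pH = -log10([H+])
pH = -log10(3.9 x 10^(-8))
pH = 7.4089

7.4089


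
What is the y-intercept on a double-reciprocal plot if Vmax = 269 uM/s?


y-intercept = 1/Vmax
= 1/269
= 0.0037 s/uM

0.0037 s/uM


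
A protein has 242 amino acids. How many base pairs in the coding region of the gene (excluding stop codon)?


Each amino acid = 1 codon = 3 bp
bp = 242 * 3 = 726 bp

726 bp


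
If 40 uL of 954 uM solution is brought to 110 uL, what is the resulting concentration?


C2 = C1 * V1 / V2
C2 = 954 * 40 / 110
C2 = 346.9091 uM

346.9091 uM


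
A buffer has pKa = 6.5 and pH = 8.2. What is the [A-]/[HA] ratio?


[A-]/[HA] = 10^(pH - pKa)
= 10^(8.2 - 6.5)
= 50.1187

50.1187


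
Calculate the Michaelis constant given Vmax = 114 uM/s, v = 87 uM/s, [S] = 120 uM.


Km = [S] * (Vmax - v) / v
Km = 120 * (114 - 87) / 87
Km = 37.2414 uM

37.2414 uM


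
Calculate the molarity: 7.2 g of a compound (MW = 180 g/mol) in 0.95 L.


C = (mass / MW) / volume
C = (7.2 / 180) / 0.95
C = 0.0421 M

0.0421 M


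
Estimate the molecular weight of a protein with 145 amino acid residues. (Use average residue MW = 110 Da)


MW = n_residues * 110 Da
MW = 145 * 110
MW = 15950 Da

15950 Da


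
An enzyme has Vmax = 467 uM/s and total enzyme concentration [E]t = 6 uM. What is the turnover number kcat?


kcat = Vmax / [E]t
kcat = 467 / 6
kcat = 77.8333 s^-1

77.8333 s^-1


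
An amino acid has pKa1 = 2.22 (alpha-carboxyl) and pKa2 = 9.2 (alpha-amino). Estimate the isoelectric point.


pI = (pKa1 + pKa2) / 2
pI = (2.22 + 9.2) / 2
pI = 5.71

5.71


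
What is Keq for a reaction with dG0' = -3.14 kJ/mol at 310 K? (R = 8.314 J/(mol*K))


Keq = exp(-dG0 * 1000 / (R * T))
Keq = exp(-(-3.14) * 1000 / (8.314 * 310))
Keq = 3.3815

3.3815


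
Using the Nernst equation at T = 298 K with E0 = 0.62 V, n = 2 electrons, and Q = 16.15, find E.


E = E0 - (RT/nF) * ln(Q)
E = 0.62 - (8.314 * 298 / (2 * 96485)) * ln(16.15)
E = 0.5843 V

0.5843 V


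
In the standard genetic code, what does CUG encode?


Standard genetic code lookup.
Codon CUG -> Leu

Leu


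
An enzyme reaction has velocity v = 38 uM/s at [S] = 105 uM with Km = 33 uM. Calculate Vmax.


Vmax = v * (Km + [S]) / [S]
Vmax = 38 * (33 + 105) / 105
Vmax = 49.9429 uM/s

49.9429 uM/s


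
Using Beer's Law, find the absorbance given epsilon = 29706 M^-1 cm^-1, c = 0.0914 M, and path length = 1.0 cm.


A = epsilon * c * l
A = 29706 * 0.0914 * 1.0
A = 2715.1284

2715.1284


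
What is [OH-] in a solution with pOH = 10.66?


[OH-] = 10^(-pOH)
[OH-] = 10^(-10.66)
[OH-] = 2.188e-11 M

2.188e-11 M


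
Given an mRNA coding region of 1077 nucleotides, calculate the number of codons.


codons = nucleotides / 3
codons = 1077 / 3 = 359

359


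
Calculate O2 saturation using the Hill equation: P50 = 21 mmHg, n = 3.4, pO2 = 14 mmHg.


Y = pO2^n / (P50^n + pO2^n)
Y = 14^3.4 / (21^3.4 + 14^3.4)
Y = 20.12%

20.12%


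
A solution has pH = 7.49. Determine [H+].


[H+] = 10^(-pH)
[H+] = 10^(-7.49)
[H+] = 3.236e-08 M

3.236e-08 M


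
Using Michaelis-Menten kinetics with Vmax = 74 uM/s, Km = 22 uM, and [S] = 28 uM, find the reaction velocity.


v = Vmax * [S] / (Km + [S])
v = 74 * 28 / (22 + 28)
v = 41.44 uM/s

41.44 uM/s


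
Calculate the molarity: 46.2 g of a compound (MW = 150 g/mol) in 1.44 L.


C = (mass / MW) / volume
C = (46.2 / 150) / 1.44
C = 0.2139 M

0.2139 M


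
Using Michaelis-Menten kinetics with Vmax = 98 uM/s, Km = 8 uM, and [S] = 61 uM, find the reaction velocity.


v = Vmax * [S] / (Km + [S])
v = 98 * 61 / (8 + 61)
v = 86.6377 uM/s

86.6377 uM/s


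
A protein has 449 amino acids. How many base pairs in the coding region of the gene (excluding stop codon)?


Each amino acid = 1 codon = 3 bp
bp = 449 * 3 = 1347 bp

1347 bp


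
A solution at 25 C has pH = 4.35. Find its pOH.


pOH = 14 - pH
pOH = 14 - 4.35
pOH = 9.65

9.65


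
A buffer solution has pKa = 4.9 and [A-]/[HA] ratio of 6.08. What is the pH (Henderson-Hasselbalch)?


pH = pKa + log10([A-]/[HA])
pH = 4.9 + log10(6.08)
pH = 5.6839

5.6839


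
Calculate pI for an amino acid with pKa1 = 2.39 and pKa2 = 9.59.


pI = (pKa1 + pKa2) / 2
pI = (2.39 + 9.59) / 2
pI = 5.99

5.99


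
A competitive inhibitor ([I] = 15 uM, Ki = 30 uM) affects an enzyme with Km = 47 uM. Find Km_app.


Km_app = Km * (1 + [I]/Ki)
Km_app = 47 * (1 + 15/30)
Km_app = 70.5 uM

70.5 uM


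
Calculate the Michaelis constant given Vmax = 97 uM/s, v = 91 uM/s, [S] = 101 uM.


Km = [S] * (Vmax - v) / v
Km = 101 * (97 - 91) / 91
Km = 6.6593 uM

6.6593 uM


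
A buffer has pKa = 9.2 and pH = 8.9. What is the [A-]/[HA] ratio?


[A-]/[HA] = 10^(pH - pKa)
= 10^(8.9 - 9.2)
= 0.5012

0.5012


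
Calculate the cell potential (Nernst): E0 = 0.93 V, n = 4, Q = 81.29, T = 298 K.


E = E0 - (RT/nF) * ln(Q)
E = 0.93 - (8.314 * 298 / (4 * 96485)) * ln(81.29)
E = 0.9018 V

0.9018 V


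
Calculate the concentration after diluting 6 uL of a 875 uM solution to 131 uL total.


C2 = C1 * V1 / V2
C2 = 875 * 6 / 131
C2 = 40.0763 uM

40.0763 uM


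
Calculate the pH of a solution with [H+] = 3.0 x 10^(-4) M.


pH = -log10([H+])
pH = -log10(3.0 x 10^(-4))
pH = 3.5229

3.5229


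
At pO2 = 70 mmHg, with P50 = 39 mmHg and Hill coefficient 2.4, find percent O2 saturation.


Y = pO2^n / (P50^n + pO2^n)
Y = 70^2.4 / (39^2.4 + 70^2.4)
Y = 80.28%

80.28%
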